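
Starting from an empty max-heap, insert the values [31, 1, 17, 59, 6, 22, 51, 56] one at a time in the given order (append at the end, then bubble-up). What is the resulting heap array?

Insert 31:
  append 31 at index 0 → [31] (no swap needed)
Insert 1:
  append 1 at index 1 → [31, 1] (no swap needed)
Insert 17:
  append 17 at index 2 → [31, 1, 17] (no swap needed)
Insert 59:
  append 59 at index 3 → [31, 1, 17, 59]
  59 > parent 1 at index 1, swap → [31, 59, 17, 1]
  59 > parent 31 at index 0, swap → [59, 31, 17, 1]
Insert 6:
  append 6 at index 4 → [59, 31, 17, 1, 6] (no swap needed)
Insert 22:
  append 22 at index 5 → [59, 31, 17, 1, 6, 22]
  22 > parent 17 at index 2, swap → [59, 31, 22, 1, 6, 17]
Insert 51:
  append 51 at index 6 → [59, 31, 22, 1, 6, 17, 51]
  51 > parent 22 at index 2, swap → [59, 31, 51, 1, 6, 17, 22]
Insert 56:
  append 56 at index 7 → [59, 31, 51, 1, 6, 17, 22, 56]
  56 > parent 1 at index 3, swap → [59, 31, 51, 56, 6, 17, 22, 1]
  56 > parent 31 at index 1, swap → [59, 56, 51, 31, 6, 17, 22, 1]

[59, 56, 51, 31, 6, 17, 22, 1]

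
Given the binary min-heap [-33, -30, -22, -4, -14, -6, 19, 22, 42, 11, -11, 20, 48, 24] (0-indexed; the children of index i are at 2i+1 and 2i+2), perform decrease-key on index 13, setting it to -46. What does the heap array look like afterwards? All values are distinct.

[-46, -30, -33, -4, -14, -6, -22, 22, 42, 11, -11, 20, 48, 19]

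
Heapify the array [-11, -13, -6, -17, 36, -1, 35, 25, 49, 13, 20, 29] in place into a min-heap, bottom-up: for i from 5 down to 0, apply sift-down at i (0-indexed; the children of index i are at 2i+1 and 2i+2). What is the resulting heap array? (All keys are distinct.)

[-17, -13, -6, -11, 13, -1, 35, 25, 49, 36, 20, 29]

sift down from index 5: already satisfies heap property
sift down from index 4:
  36 vs smaller child 13 at index 9, swap → [-11, -13, -6, -17, 13, -1, 35, 25, 49, 36, 20, 29]
sift down from index 3: already satisfies heap property
sift down from index 2: already satisfies heap property
sift down from index 1:
  -13 vs smaller child -17 at index 3, swap → [-11, -17, -6, -13, 13, -1, 35, 25, 49, 36, 20, 29]
sift down from index 0:
  -11 vs smaller child -17 at index 1, swap → [-17, -11, -6, -13, 13, -1, 35, 25, 49, 36, 20, 29]
  -11 vs smaller child -13 at index 3, swap → [-17, -13, -6, -11, 13, -1, 35, 25, 49, 36, 20, 29]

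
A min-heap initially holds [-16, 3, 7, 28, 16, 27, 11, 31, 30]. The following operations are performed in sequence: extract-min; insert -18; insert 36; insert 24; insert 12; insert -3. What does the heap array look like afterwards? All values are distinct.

extract-min → returns -16:
  remove root -16; move last element 30 to root → [30, 3, 7, 28, 16, 27, 11, 31]
  30 vs smaller child 3 at index 1, swap → [3, 30, 7, 28, 16, 27, 11, 31]
  30 vs smaller child 16 at index 4, swap → [3, 16, 7, 28, 30, 27, 11, 31]
insert -18:
  append -18 at index 8 → [3, 16, 7, 28, 30, 27, 11, 31, -18]
  -18 < parent 28 at index 3, swap → [3, 16, 7, -18, 30, 27, 11, 31, 28]
  -18 < parent 16 at index 1, swap → [3, -18, 7, 16, 30, 27, 11, 31, 28]
  -18 < parent 3 at index 0, swap → [-18, 3, 7, 16, 30, 27, 11, 31, 28]
insert 36:
  append 36 at index 9 → [-18, 3, 7, 16, 30, 27, 11, 31, 28, 36] (no swap needed)
insert 24:
  append 24 at index 10 → [-18, 3, 7, 16, 30, 27, 11, 31, 28, 36, 24]
  24 < parent 30 at index 4, swap → [-18, 3, 7, 16, 24, 27, 11, 31, 28, 36, 30]
insert 12:
  append 12 at index 11 → [-18, 3, 7, 16, 24, 27, 11, 31, 28, 36, 30, 12]
  12 < parent 27 at index 5, swap → [-18, 3, 7, 16, 24, 12, 11, 31, 28, 36, 30, 27]
insert -3:
  append -3 at index 12 → [-18, 3, 7, 16, 24, 12, 11, 31, 28, 36, 30, 27, -3]
  -3 < parent 12 at index 5, swap → [-18, 3, 7, 16, 24, -3, 11, 31, 28, 36, 30, 27, 12]
  -3 < parent 7 at index 2, swap → [-18, 3, -3, 16, 24, 7, 11, 31, 28, 36, 30, 27, 12]

[-18, 3, -3, 16, 24, 7, 11, 31, 28, 36, 30, 27, 12]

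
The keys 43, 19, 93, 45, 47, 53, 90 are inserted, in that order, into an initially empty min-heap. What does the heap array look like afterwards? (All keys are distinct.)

Insert 43:
  append 43 at index 0 → [43] (no swap needed)
Insert 19:
  append 19 at index 1 → [43, 19]
  19 < parent 43 at index 0, swap → [19, 43]
Insert 93:
  append 93 at index 2 → [19, 43, 93] (no swap needed)
Insert 45:
  append 45 at index 3 → [19, 43, 93, 45] (no swap needed)
Insert 47:
  append 47 at index 4 → [19, 43, 93, 45, 47] (no swap needed)
Insert 53:
  append 53 at index 5 → [19, 43, 93, 45, 47, 53]
  53 < parent 93 at index 2, swap → [19, 43, 53, 45, 47, 93]
Insert 90:
  append 90 at index 6 → [19, 43, 53, 45, 47, 93, 90] (no swap needed)

[19, 43, 53, 45, 47, 93, 90]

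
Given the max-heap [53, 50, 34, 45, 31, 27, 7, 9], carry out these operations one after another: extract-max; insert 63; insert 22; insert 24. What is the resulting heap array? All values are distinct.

[63, 50, 34, 45, 31, 27, 7, 9, 22, 24]

extract-max → returns 53:
  remove root 53; move last element 9 to root → [9, 50, 34, 45, 31, 27, 7]
  9 vs larger child 50 at index 1, swap → [50, 9, 34, 45, 31, 27, 7]
  9 vs larger child 45 at index 3, swap → [50, 45, 34, 9, 31, 27, 7]
insert 63:
  append 63 at index 7 → [50, 45, 34, 9, 31, 27, 7, 63]
  63 > parent 9 at index 3, swap → [50, 45, 34, 63, 31, 27, 7, 9]
  63 > parent 45 at index 1, swap → [50, 63, 34, 45, 31, 27, 7, 9]
  63 > parent 50 at index 0, swap → [63, 50, 34, 45, 31, 27, 7, 9]
insert 22:
  append 22 at index 8 → [63, 50, 34, 45, 31, 27, 7, 9, 22] (no swap needed)
insert 24:
  append 24 at index 9 → [63, 50, 34, 45, 31, 27, 7, 9, 22, 24] (no swap needed)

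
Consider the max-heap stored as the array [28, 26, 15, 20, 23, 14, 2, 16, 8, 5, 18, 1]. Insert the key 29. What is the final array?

[29, 26, 28, 20, 23, 15, 2, 16, 8, 5, 18, 1, 14]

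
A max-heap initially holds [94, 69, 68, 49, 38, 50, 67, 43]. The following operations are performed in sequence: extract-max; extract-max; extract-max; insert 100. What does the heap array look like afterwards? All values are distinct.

[100, 49, 67, 43, 38, 50]

extract-max → returns 94:
  remove root 94; move last element 43 to root → [43, 69, 68, 49, 38, 50, 67]
  43 vs larger child 69 at index 1, swap → [69, 43, 68, 49, 38, 50, 67]
  43 vs larger child 49 at index 3, swap → [69, 49, 68, 43, 38, 50, 67]
extract-max → returns 69:
  remove root 69; move last element 67 to root → [67, 49, 68, 43, 38, 50]
  67 vs larger child 68 at index 2, swap → [68, 49, 67, 43, 38, 50]
extract-max → returns 68:
  remove root 68; move last element 50 to root → [50, 49, 67, 43, 38]
  50 vs larger child 67 at index 2, swap → [67, 49, 50, 43, 38]
insert 100:
  append 100 at index 5 → [67, 49, 50, 43, 38, 100]
  100 > parent 50 at index 2, swap → [67, 49, 100, 43, 38, 50]
  100 > parent 67 at index 0, swap → [100, 49, 67, 43, 38, 50]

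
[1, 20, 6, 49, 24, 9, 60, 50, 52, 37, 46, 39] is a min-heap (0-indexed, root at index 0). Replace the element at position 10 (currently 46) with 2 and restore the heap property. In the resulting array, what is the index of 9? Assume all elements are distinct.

set index 10 from 46 to 2 → [1, 20, 6, 49, 24, 9, 60, 50, 52, 37, 2, 39]
2 < parent 24 at index 4, swap → [1, 20, 6, 49, 2, 9, 60, 50, 52, 37, 24, 39]
2 < parent 20 at index 1, swap → [1, 2, 6, 49, 20, 9, 60, 50, 52, 37, 24, 39]
resulting array: [1, 2, 6, 49, 20, 9, 60, 50, 52, 37, 24, 39]

5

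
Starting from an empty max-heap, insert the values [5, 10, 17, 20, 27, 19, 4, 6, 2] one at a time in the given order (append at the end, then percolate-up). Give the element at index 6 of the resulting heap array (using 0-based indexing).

4

Insert 5:
  append 5 at index 0 → [5] (no swap needed)
Insert 10:
  append 10 at index 1 → [5, 10]
  10 > parent 5 at index 0, swap → [10, 5]
Insert 17:
  append 17 at index 2 → [10, 5, 17]
  17 > parent 10 at index 0, swap → [17, 5, 10]
Insert 20:
  append 20 at index 3 → [17, 5, 10, 20]
  20 > parent 5 at index 1, swap → [17, 20, 10, 5]
  20 > parent 17 at index 0, swap → [20, 17, 10, 5]
Insert 27:
  append 27 at index 4 → [20, 17, 10, 5, 27]
  27 > parent 17 at index 1, swap → [20, 27, 10, 5, 17]
  27 > parent 20 at index 0, swap → [27, 20, 10, 5, 17]
Insert 19:
  append 19 at index 5 → [27, 20, 10, 5, 17, 19]
  19 > parent 10 at index 2, swap → [27, 20, 19, 5, 17, 10]
Insert 4:
  append 4 at index 6 → [27, 20, 19, 5, 17, 10, 4] (no swap needed)
Insert 6:
  append 6 at index 7 → [27, 20, 19, 5, 17, 10, 4, 6]
  6 > parent 5 at index 3, swap → [27, 20, 19, 6, 17, 10, 4, 5]
Insert 2:
  append 2 at index 8 → [27, 20, 19, 6, 17, 10, 4, 5, 2] (no swap needed)
resulting array: [27, 20, 19, 6, 17, 10, 4, 5, 2]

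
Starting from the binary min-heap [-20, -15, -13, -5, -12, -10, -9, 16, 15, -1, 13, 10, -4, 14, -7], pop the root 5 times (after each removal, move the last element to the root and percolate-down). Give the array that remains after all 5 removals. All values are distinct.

[-9, -7, -4, -5, -1, 13, 10, 16, 15, 14]

extract-min #1 returns -20:
  remove root -20; move last element -7 to root → [-7, -15, -13, -5, -12, -10, -9, 16, 15, -1, 13, 10, -4, 14]
  -7 vs smaller child -15 at index 1, swap → [-15, -7, -13, -5, -12, -10, -9, 16, 15, -1, 13, 10, -4, 14]
  -7 vs smaller child -12 at index 4, swap → [-15, -12, -13, -5, -7, -10, -9, 16, 15, -1, 13, 10, -4, 14]
extract-min #2 returns -15:
  remove root -15; move last element 14 to root → [14, -12, -13, -5, -7, -10, -9, 16, 15, -1, 13, 10, -4]
  14 vs smaller child -13 at index 2, swap → [-13, -12, 14, -5, -7, -10, -9, 16, 15, -1, 13, 10, -4]
  14 vs smaller child -10 at index 5, swap → [-13, -12, -10, -5, -7, 14, -9, 16, 15, -1, 13, 10, -4]
  14 vs smaller child -4 at index 12, swap → [-13, -12, -10, -5, -7, -4, -9, 16, 15, -1, 13, 10, 14]
extract-min #3 returns -13:
  remove root -13; move last element 14 to root → [14, -12, -10, -5, -7, -4, -9, 16, 15, -1, 13, 10]
  14 vs smaller child -12 at index 1, swap → [-12, 14, -10, -5, -7, -4, -9, 16, 15, -1, 13, 10]
  14 vs smaller child -7 at index 4, swap → [-12, -7, -10, -5, 14, -4, -9, 16, 15, -1, 13, 10]
  14 vs smaller child -1 at index 9, swap → [-12, -7, -10, -5, -1, -4, -9, 16, 15, 14, 13, 10]
extract-min #4 returns -12:
  remove root -12; move last element 10 to root → [10, -7, -10, -5, -1, -4, -9, 16, 15, 14, 13]
  10 vs smaller child -10 at index 2, swap → [-10, -7, 10, -5, -1, -4, -9, 16, 15, 14, 13]
  10 vs smaller child -9 at index 6, swap → [-10, -7, -9, -5, -1, -4, 10, 16, 15, 14, 13]
extract-min #5 returns -10:
  remove root -10; move last element 13 to root → [13, -7, -9, -5, -1, -4, 10, 16, 15, 14]
  13 vs smaller child -9 at index 2, swap → [-9, -7, 13, -5, -1, -4, 10, 16, 15, 14]
  13 vs smaller child -4 at index 5, swap → [-9, -7, -4, -5, -1, 13, 10, 16, 15, 14]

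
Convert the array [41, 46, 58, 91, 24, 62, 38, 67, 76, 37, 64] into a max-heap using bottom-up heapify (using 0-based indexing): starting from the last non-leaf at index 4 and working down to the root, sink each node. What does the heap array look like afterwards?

[91, 76, 62, 67, 64, 58, 38, 41, 46, 37, 24]

sift down from index 4:
  24 vs larger child 64 at index 10, swap → [41, 46, 58, 91, 64, 62, 38, 67, 76, 37, 24]
sift down from index 3: already satisfies heap property
sift down from index 2:
  58 vs larger child 62 at index 5, swap → [41, 46, 62, 91, 64, 58, 38, 67, 76, 37, 24]
sift down from index 1:
  46 vs larger child 91 at index 3, swap → [41, 91, 62, 46, 64, 58, 38, 67, 76, 37, 24]
  46 vs larger child 76 at index 8, swap → [41, 91, 62, 76, 64, 58, 38, 67, 46, 37, 24]
sift down from index 0:
  41 vs larger child 91 at index 1, swap → [91, 41, 62, 76, 64, 58, 38, 67, 46, 37, 24]
  41 vs larger child 76 at index 3, swap → [91, 76, 62, 41, 64, 58, 38, 67, 46, 37, 24]
  41 vs larger child 67 at index 7, swap → [91, 76, 62, 67, 64, 58, 38, 41, 46, 37, 24]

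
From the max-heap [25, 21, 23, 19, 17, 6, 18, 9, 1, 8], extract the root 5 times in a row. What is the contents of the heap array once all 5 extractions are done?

[17, 9, 8, 6, 1]

extract-max #1 returns 25:
  remove root 25; move last element 8 to root → [8, 21, 23, 19, 17, 6, 18, 9, 1]
  8 vs larger child 23 at index 2, swap → [23, 21, 8, 19, 17, 6, 18, 9, 1]
  8 vs larger child 18 at index 6, swap → [23, 21, 18, 19, 17, 6, 8, 9, 1]
extract-max #2 returns 23:
  remove root 23; move last element 1 to root → [1, 21, 18, 19, 17, 6, 8, 9]
  1 vs larger child 21 at index 1, swap → [21, 1, 18, 19, 17, 6, 8, 9]
  1 vs larger child 19 at index 3, swap → [21, 19, 18, 1, 17, 6, 8, 9]
  1 vs only child 9 at index 7, swap → [21, 19, 18, 9, 17, 6, 8, 1]
extract-max #3 returns 21:
  remove root 21; move last element 1 to root → [1, 19, 18, 9, 17, 6, 8]
  1 vs larger child 19 at index 1, swap → [19, 1, 18, 9, 17, 6, 8]
  1 vs larger child 17 at index 4, swap → [19, 17, 18, 9, 1, 6, 8]
extract-max #4 returns 19:
  remove root 19; move last element 8 to root → [8, 17, 18, 9, 1, 6]
  8 vs larger child 18 at index 2, swap → [18, 17, 8, 9, 1, 6]
extract-max #5 returns 18:
  remove root 18; move last element 6 to root → [6, 17, 8, 9, 1]
  6 vs larger child 17 at index 1, swap → [17, 6, 8, 9, 1]
  6 vs larger child 9 at index 3, swap → [17, 9, 8, 6, 1]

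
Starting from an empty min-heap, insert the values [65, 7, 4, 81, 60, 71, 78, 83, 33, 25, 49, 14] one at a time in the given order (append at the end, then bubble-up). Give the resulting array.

[4, 25, 7, 60, 33, 14, 78, 83, 81, 65, 49, 71]

Insert 65:
  append 65 at index 0 → [65] (no swap needed)
Insert 7:
  append 7 at index 1 → [65, 7]
  7 < parent 65 at index 0, swap → [7, 65]
Insert 4:
  append 4 at index 2 → [7, 65, 4]
  4 < parent 7 at index 0, swap → [4, 65, 7]
Insert 81:
  append 81 at index 3 → [4, 65, 7, 81] (no swap needed)
Insert 60:
  append 60 at index 4 → [4, 65, 7, 81, 60]
  60 < parent 65 at index 1, swap → [4, 60, 7, 81, 65]
Insert 71:
  append 71 at index 5 → [4, 60, 7, 81, 65, 71] (no swap needed)
Insert 78:
  append 78 at index 6 → [4, 60, 7, 81, 65, 71, 78] (no swap needed)
Insert 83:
  append 83 at index 7 → [4, 60, 7, 81, 65, 71, 78, 83] (no swap needed)
Insert 33:
  append 33 at index 8 → [4, 60, 7, 81, 65, 71, 78, 83, 33]
  33 < parent 81 at index 3, swap → [4, 60, 7, 33, 65, 71, 78, 83, 81]
  33 < parent 60 at index 1, swap → [4, 33, 7, 60, 65, 71, 78, 83, 81]
Insert 25:
  append 25 at index 9 → [4, 33, 7, 60, 65, 71, 78, 83, 81, 25]
  25 < parent 65 at index 4, swap → [4, 33, 7, 60, 25, 71, 78, 83, 81, 65]
  25 < parent 33 at index 1, swap → [4, 25, 7, 60, 33, 71, 78, 83, 81, 65]
Insert 49:
  append 49 at index 10 → [4, 25, 7, 60, 33, 71, 78, 83, 81, 65, 49] (no swap needed)
Insert 14:
  append 14 at index 11 → [4, 25, 7, 60, 33, 71, 78, 83, 81, 65, 49, 14]
  14 < parent 71 at index 5, swap → [4, 25, 7, 60, 33, 14, 78, 83, 81, 65, 49, 71]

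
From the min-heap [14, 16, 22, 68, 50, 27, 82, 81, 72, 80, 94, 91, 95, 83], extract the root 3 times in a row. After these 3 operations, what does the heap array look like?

[27, 50, 82, 68, 80, 91, 95, 81, 72, 83, 94]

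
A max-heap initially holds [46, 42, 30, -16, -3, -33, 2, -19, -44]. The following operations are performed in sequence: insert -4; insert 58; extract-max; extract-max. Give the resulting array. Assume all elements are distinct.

[42, -3, 30, -16, -4, -33, 2, -19, -44]

insert -4:
  append -4 at index 9 → [46, 42, 30, -16, -3, -33, 2, -19, -44, -4] (no swap needed)
insert 58:
  append 58 at index 10 → [46, 42, 30, -16, -3, -33, 2, -19, -44, -4, 58]
  58 > parent -3 at index 4, swap → [46, 42, 30, -16, 58, -33, 2, -19, -44, -4, -3]
  58 > parent 42 at index 1, swap → [46, 58, 30, -16, 42, -33, 2, -19, -44, -4, -3]
  58 > parent 46 at index 0, swap → [58, 46, 30, -16, 42, -33, 2, -19, -44, -4, -3]
extract-max → returns 58:
  remove root 58; move last element -3 to root → [-3, 46, 30, -16, 42, -33, 2, -19, -44, -4]
  -3 vs larger child 46 at index 1, swap → [46, -3, 30, -16, 42, -33, 2, -19, -44, -4]
  -3 vs larger child 42 at index 4, swap → [46, 42, 30, -16, -3, -33, 2, -19, -44, -4]
extract-max → returns 46:
  remove root 46; move last element -4 to root → [-4, 42, 30, -16, -3, -33, 2, -19, -44]
  -4 vs larger child 42 at index 1, swap → [42, -4, 30, -16, -3, -33, 2, -19, -44]
  -4 vs larger child -3 at index 4, swap → [42, -3, 30, -16, -4, -33, 2, -19, -44]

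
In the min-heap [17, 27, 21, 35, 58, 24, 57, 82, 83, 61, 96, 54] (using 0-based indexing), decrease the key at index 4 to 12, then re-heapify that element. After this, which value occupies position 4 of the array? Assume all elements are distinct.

set index 4 from 58 to 12 → [17, 27, 21, 35, 12, 24, 57, 82, 83, 61, 96, 54]
12 < parent 27 at index 1, swap → [17, 12, 21, 35, 27, 24, 57, 82, 83, 61, 96, 54]
12 < parent 17 at index 0, swap → [12, 17, 21, 35, 27, 24, 57, 82, 83, 61, 96, 54]
resulting array: [12, 17, 21, 35, 27, 24, 57, 82, 83, 61, 96, 54]

27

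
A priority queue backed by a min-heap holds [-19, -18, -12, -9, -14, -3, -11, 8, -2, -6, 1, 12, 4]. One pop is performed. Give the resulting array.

[-18, -14, -12, -9, -6, -3, -11, 8, -2, 4, 1, 12]

remove root -19; move last element 4 to root → [4, -18, -12, -9, -14, -3, -11, 8, -2, -6, 1, 12]
4 vs smaller child -18 at index 1, swap → [-18, 4, -12, -9, -14, -3, -11, 8, -2, -6, 1, 12]
4 vs smaller child -14 at index 4, swap → [-18, -14, -12, -9, 4, -3, -11, 8, -2, -6, 1, 12]
4 vs smaller child -6 at index 9, swap → [-18, -14, -12, -9, -6, -3, -11, 8, -2, 4, 1, 12]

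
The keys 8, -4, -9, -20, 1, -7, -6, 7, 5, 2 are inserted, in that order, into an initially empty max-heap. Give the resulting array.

[8, 7, -6, 5, 2, -9, -7, -20, 1, -4]

Insert 8:
  append 8 at index 0 → [8] (no swap needed)
Insert -4:
  append -4 at index 1 → [8, -4] (no swap needed)
Insert -9:
  append -9 at index 2 → [8, -4, -9] (no swap needed)
Insert -20:
  append -20 at index 3 → [8, -4, -9, -20] (no swap needed)
Insert 1:
  append 1 at index 4 → [8, -4, -9, -20, 1]
  1 > parent -4 at index 1, swap → [8, 1, -9, -20, -4]
Insert -7:
  append -7 at index 5 → [8, 1, -9, -20, -4, -7]
  -7 > parent -9 at index 2, swap → [8, 1, -7, -20, -4, -9]
Insert -6:
  append -6 at index 6 → [8, 1, -7, -20, -4, -9, -6]
  -6 > parent -7 at index 2, swap → [8, 1, -6, -20, -4, -9, -7]
Insert 7:
  append 7 at index 7 → [8, 1, -6, -20, -4, -9, -7, 7]
  7 > parent -20 at index 3, swap → [8, 1, -6, 7, -4, -9, -7, -20]
  7 > parent 1 at index 1, swap → [8, 7, -6, 1, -4, -9, -7, -20]
Insert 5:
  append 5 at index 8 → [8, 7, -6, 1, -4, -9, -7, -20, 5]
  5 > parent 1 at index 3, swap → [8, 7, -6, 5, -4, -9, -7, -20, 1]
Insert 2:
  append 2 at index 9 → [8, 7, -6, 5, -4, -9, -7, -20, 1, 2]
  2 > parent -4 at index 4, swap → [8, 7, -6, 5, 2, -9, -7, -20, 1, -4]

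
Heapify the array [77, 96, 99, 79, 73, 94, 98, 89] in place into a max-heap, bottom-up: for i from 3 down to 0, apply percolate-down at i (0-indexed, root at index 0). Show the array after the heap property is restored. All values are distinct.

[99, 96, 98, 89, 73, 94, 77, 79]

sift down from index 3:
  79 vs only child 89 at index 7, swap → [77, 96, 99, 89, 73, 94, 98, 79]
sift down from index 2: already satisfies heap property
sift down from index 1: already satisfies heap property
sift down from index 0:
  77 vs larger child 99 at index 2, swap → [99, 96, 77, 89, 73, 94, 98, 79]
  77 vs larger child 98 at index 6, swap → [99, 96, 98, 89, 73, 94, 77, 79]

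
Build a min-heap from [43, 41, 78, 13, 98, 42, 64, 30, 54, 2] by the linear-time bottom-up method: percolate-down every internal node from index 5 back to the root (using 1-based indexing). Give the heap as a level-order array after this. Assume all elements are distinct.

sift down from index 5:
  98 vs only child 2 at index 10, swap → [43, 41, 78, 13, 2, 42, 64, 30, 54, 98]
sift down from index 4: already satisfies heap property
sift down from index 3:
  78 vs smaller child 42 at index 6, swap → [43, 41, 42, 13, 2, 78, 64, 30, 54, 98]
sift down from index 2:
  41 vs smaller child 2 at index 5, swap → [43, 2, 42, 13, 41, 78, 64, 30, 54, 98]
sift down from index 1:
  43 vs smaller child 2 at index 2, swap → [2, 43, 42, 13, 41, 78, 64, 30, 54, 98]
  43 vs smaller child 13 at index 4, swap → [2, 13, 42, 43, 41, 78, 64, 30, 54, 98]
  43 vs smaller child 30 at index 8, swap → [2, 13, 42, 30, 41, 78, 64, 43, 54, 98]

[2, 13, 42, 30, 41, 78, 64, 43, 54, 98]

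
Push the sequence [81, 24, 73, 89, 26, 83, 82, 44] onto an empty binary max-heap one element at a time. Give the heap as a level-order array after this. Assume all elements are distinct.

[89, 81, 83, 44, 26, 73, 82, 24]

Insert 81:
  append 81 at index 0 → [81] (no swap needed)
Insert 24:
  append 24 at index 1 → [81, 24] (no swap needed)
Insert 73:
  append 73 at index 2 → [81, 24, 73] (no swap needed)
Insert 89:
  append 89 at index 3 → [81, 24, 73, 89]
  89 > parent 24 at index 1, swap → [81, 89, 73, 24]
  89 > parent 81 at index 0, swap → [89, 81, 73, 24]
Insert 26:
  append 26 at index 4 → [89, 81, 73, 24, 26] (no swap needed)
Insert 83:
  append 83 at index 5 → [89, 81, 73, 24, 26, 83]
  83 > parent 73 at index 2, swap → [89, 81, 83, 24, 26, 73]
Insert 82:
  append 82 at index 6 → [89, 81, 83, 24, 26, 73, 82] (no swap needed)
Insert 44:
  append 44 at index 7 → [89, 81, 83, 24, 26, 73, 82, 44]
  44 > parent 24 at index 3, swap → [89, 81, 83, 44, 26, 73, 82, 24]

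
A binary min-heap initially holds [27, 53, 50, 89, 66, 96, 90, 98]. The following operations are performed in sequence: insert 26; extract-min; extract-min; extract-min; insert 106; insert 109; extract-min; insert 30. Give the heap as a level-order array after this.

insert 26:
  append 26 at index 8 → [27, 53, 50, 89, 66, 96, 90, 98, 26]
  26 < parent 89 at index 3, swap → [27, 53, 50, 26, 66, 96, 90, 98, 89]
  26 < parent 53 at index 1, swap → [27, 26, 50, 53, 66, 96, 90, 98, 89]
  26 < parent 27 at index 0, swap → [26, 27, 50, 53, 66, 96, 90, 98, 89]
extract-min → returns 26:
  remove root 26; move last element 89 to root → [89, 27, 50, 53, 66, 96, 90, 98]
  89 vs smaller child 27 at index 1, swap → [27, 89, 50, 53, 66, 96, 90, 98]
  89 vs smaller child 53 at index 3, swap → [27, 53, 50, 89, 66, 96, 90, 98]
extract-min → returns 27:
  remove root 27; move last element 98 to root → [98, 53, 50, 89, 66, 96, 90]
  98 vs smaller child 50 at index 2, swap → [50, 53, 98, 89, 66, 96, 90]
  98 vs smaller child 90 at index 6, swap → [50, 53, 90, 89, 66, 96, 98]
extract-min → returns 50:
  remove root 50; move last element 98 to root → [98, 53, 90, 89, 66, 96]
  98 vs smaller child 53 at index 1, swap → [53, 98, 90, 89, 66, 96]
  98 vs smaller child 66 at index 4, swap → [53, 66, 90, 89, 98, 96]
insert 106:
  append 106 at index 6 → [53, 66, 90, 89, 98, 96, 106] (no swap needed)
insert 109:
  append 109 at index 7 → [53, 66, 90, 89, 98, 96, 106, 109] (no swap needed)
extract-min → returns 53:
  remove root 53; move last element 109 to root → [109, 66, 90, 89, 98, 96, 106]
  109 vs smaller child 66 at index 1, swap → [66, 109, 90, 89, 98, 96, 106]
  109 vs smaller child 89 at index 3, swap → [66, 89, 90, 109, 98, 96, 106]
insert 30:
  append 30 at index 7 → [66, 89, 90, 109, 98, 96, 106, 30]
  30 < parent 109 at index 3, swap → [66, 89, 90, 30, 98, 96, 106, 109]
  30 < parent 89 at index 1, swap → [66, 30, 90, 89, 98, 96, 106, 109]
  30 < parent 66 at index 0, swap → [30, 66, 90, 89, 98, 96, 106, 109]

[30, 66, 90, 89, 98, 96, 106, 109]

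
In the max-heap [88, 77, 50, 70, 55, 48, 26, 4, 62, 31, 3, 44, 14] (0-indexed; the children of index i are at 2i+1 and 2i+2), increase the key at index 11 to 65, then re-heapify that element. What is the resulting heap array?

[88, 77, 65, 70, 55, 50, 26, 4, 62, 31, 3, 48, 14]

set index 11 from 44 to 65 → [88, 77, 50, 70, 55, 48, 26, 4, 62, 31, 3, 65, 14]
65 > parent 48 at index 5, swap → [88, 77, 50, 70, 55, 65, 26, 4, 62, 31, 3, 48, 14]
65 > parent 50 at index 2, swap → [88, 77, 65, 70, 55, 50, 26, 4, 62, 31, 3, 48, 14]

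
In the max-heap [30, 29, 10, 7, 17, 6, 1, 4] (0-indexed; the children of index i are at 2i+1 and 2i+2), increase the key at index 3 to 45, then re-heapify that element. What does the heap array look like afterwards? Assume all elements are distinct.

[45, 30, 10, 29, 17, 6, 1, 4]

set index 3 from 7 to 45 → [30, 29, 10, 45, 17, 6, 1, 4]
45 > parent 29 at index 1, swap → [30, 45, 10, 29, 17, 6, 1, 4]
45 > parent 30 at index 0, swap → [45, 30, 10, 29, 17, 6, 1, 4]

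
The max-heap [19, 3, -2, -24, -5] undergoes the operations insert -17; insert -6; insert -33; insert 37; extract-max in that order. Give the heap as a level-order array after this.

insert -17:
  append -17 at index 5 → [19, 3, -2, -24, -5, -17] (no swap needed)
insert -6:
  append -6 at index 6 → [19, 3, -2, -24, -5, -17, -6] (no swap needed)
insert -33:
  append -33 at index 7 → [19, 3, -2, -24, -5, -17, -6, -33] (no swap needed)
insert 37:
  append 37 at index 8 → [19, 3, -2, -24, -5, -17, -6, -33, 37]
  37 > parent -24 at index 3, swap → [19, 3, -2, 37, -5, -17, -6, -33, -24]
  37 > parent 3 at index 1, swap → [19, 37, -2, 3, -5, -17, -6, -33, -24]
  37 > parent 19 at index 0, swap → [37, 19, -2, 3, -5, -17, -6, -33, -24]
extract-max → returns 37:
  remove root 37; move last element -24 to root → [-24, 19, -2, 3, -5, -17, -6, -33]
  -24 vs larger child 19 at index 1, swap → [19, -24, -2, 3, -5, -17, -6, -33]
  -24 vs larger child 3 at index 3, swap → [19, 3, -2, -24, -5, -17, -6, -33]

[19, 3, -2, -24, -5, -17, -6, -33]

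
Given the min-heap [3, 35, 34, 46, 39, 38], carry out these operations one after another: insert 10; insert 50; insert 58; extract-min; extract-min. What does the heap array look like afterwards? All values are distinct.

[34, 35, 38, 46, 39, 50, 58]

insert 10:
  append 10 at index 6 → [3, 35, 34, 46, 39, 38, 10]
  10 < parent 34 at index 2, swap → [3, 35, 10, 46, 39, 38, 34]
insert 50:
  append 50 at index 7 → [3, 35, 10, 46, 39, 38, 34, 50] (no swap needed)
insert 58:
  append 58 at index 8 → [3, 35, 10, 46, 39, 38, 34, 50, 58] (no swap needed)
extract-min → returns 3:
  remove root 3; move last element 58 to root → [58, 35, 10, 46, 39, 38, 34, 50]
  58 vs smaller child 10 at index 2, swap → [10, 35, 58, 46, 39, 38, 34, 50]
  58 vs smaller child 34 at index 6, swap → [10, 35, 34, 46, 39, 38, 58, 50]
extract-min → returns 10:
  remove root 10; move last element 50 to root → [50, 35, 34, 46, 39, 38, 58]
  50 vs smaller child 34 at index 2, swap → [34, 35, 50, 46, 39, 38, 58]
  50 vs smaller child 38 at index 5, swap → [34, 35, 38, 46, 39, 50, 58]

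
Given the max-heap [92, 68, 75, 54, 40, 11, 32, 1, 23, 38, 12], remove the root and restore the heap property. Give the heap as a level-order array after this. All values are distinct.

[75, 68, 32, 54, 40, 11, 12, 1, 23, 38]

remove root 92; move last element 12 to root → [12, 68, 75, 54, 40, 11, 32, 1, 23, 38]
12 vs larger child 75 at index 2, swap → [75, 68, 12, 54, 40, 11, 32, 1, 23, 38]
12 vs larger child 32 at index 6, swap → [75, 68, 32, 54, 40, 11, 12, 1, 23, 38]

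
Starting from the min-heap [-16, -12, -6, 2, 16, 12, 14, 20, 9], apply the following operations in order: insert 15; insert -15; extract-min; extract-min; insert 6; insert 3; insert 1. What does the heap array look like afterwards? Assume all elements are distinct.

[-12, 2, -6, 9, 3, 1, 14, 20, 16, 15, 6, 12]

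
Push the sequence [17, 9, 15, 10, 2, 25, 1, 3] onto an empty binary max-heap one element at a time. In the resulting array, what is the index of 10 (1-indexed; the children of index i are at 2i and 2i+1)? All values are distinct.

2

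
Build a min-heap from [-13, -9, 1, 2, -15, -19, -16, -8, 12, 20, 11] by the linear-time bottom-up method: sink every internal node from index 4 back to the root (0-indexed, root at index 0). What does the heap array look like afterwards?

sift down from index 4: already satisfies heap property
sift down from index 3:
  2 vs smaller child -8 at index 7, swap → [-13, -9, 1, -8, -15, -19, -16, 2, 12, 20, 11]
sift down from index 2:
  1 vs smaller child -19 at index 5, swap → [-13, -9, -19, -8, -15, 1, -16, 2, 12, 20, 11]
sift down from index 1:
  -9 vs smaller child -15 at index 4, swap → [-13, -15, -19, -8, -9, 1, -16, 2, 12, 20, 11]
sift down from index 0:
  -13 vs smaller child -19 at index 2, swap → [-19, -15, -13, -8, -9, 1, -16, 2, 12, 20, 11]
  -13 vs smaller child -16 at index 6, swap → [-19, -15, -16, -8, -9, 1, -13, 2, 12, 20, 11]

[-19, -15, -16, -8, -9, 1, -13, 2, 12, 20, 11]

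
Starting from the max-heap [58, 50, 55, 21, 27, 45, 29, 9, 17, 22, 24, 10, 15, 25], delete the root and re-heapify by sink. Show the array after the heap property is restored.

[55, 50, 45, 21, 27, 25, 29, 9, 17, 22, 24, 10, 15]

remove root 58; move last element 25 to root → [25, 50, 55, 21, 27, 45, 29, 9, 17, 22, 24, 10, 15]
25 vs larger child 55 at index 2, swap → [55, 50, 25, 21, 27, 45, 29, 9, 17, 22, 24, 10, 15]
25 vs larger child 45 at index 5, swap → [55, 50, 45, 21, 27, 25, 29, 9, 17, 22, 24, 10, 15]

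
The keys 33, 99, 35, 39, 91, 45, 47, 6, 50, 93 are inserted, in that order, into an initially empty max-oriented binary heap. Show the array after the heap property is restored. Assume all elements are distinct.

Insert 33:
  append 33 at index 0 → [33] (no swap needed)
Insert 99:
  append 99 at index 1 → [33, 99]
  99 > parent 33 at index 0, swap → [99, 33]
Insert 35:
  append 35 at index 2 → [99, 33, 35] (no swap needed)
Insert 39:
  append 39 at index 3 → [99, 33, 35, 39]
  39 > parent 33 at index 1, swap → [99, 39, 35, 33]
Insert 91:
  append 91 at index 4 → [99, 39, 35, 33, 91]
  91 > parent 39 at index 1, swap → [99, 91, 35, 33, 39]
Insert 45:
  append 45 at index 5 → [99, 91, 35, 33, 39, 45]
  45 > parent 35 at index 2, swap → [99, 91, 45, 33, 39, 35]
Insert 47:
  append 47 at index 6 → [99, 91, 45, 33, 39, 35, 47]
  47 > parent 45 at index 2, swap → [99, 91, 47, 33, 39, 35, 45]
Insert 6:
  append 6 at index 7 → [99, 91, 47, 33, 39, 35, 45, 6] (no swap needed)
Insert 50:
  append 50 at index 8 → [99, 91, 47, 33, 39, 35, 45, 6, 50]
  50 > parent 33 at index 3, swap → [99, 91, 47, 50, 39, 35, 45, 6, 33]
Insert 93:
  append 93 at index 9 → [99, 91, 47, 50, 39, 35, 45, 6, 33, 93]
  93 > parent 39 at index 4, swap → [99, 91, 47, 50, 93, 35, 45, 6, 33, 39]
  93 > parent 91 at index 1, swap → [99, 93, 47, 50, 91, 35, 45, 6, 33, 39]

[99, 93, 47, 50, 91, 35, 45, 6, 33, 39]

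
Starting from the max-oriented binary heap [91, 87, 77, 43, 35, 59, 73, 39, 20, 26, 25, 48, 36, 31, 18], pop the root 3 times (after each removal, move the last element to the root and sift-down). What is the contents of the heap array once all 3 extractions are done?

[73, 43, 59, 39, 35, 48, 31, 18, 20, 26, 25, 36]

extract-max #1 returns 91:
  remove root 91; move last element 18 to root → [18, 87, 77, 43, 35, 59, 73, 39, 20, 26, 25, 48, 36, 31]
  18 vs larger child 87 at index 1, swap → [87, 18, 77, 43, 35, 59, 73, 39, 20, 26, 25, 48, 36, 31]
  18 vs larger child 43 at index 3, swap → [87, 43, 77, 18, 35, 59, 73, 39, 20, 26, 25, 48, 36, 31]
  18 vs larger child 39 at index 7, swap → [87, 43, 77, 39, 35, 59, 73, 18, 20, 26, 25, 48, 36, 31]
extract-max #2 returns 87:
  remove root 87; move last element 31 to root → [31, 43, 77, 39, 35, 59, 73, 18, 20, 26, 25, 48, 36]
  31 vs larger child 77 at index 2, swap → [77, 43, 31, 39, 35, 59, 73, 18, 20, 26, 25, 48, 36]
  31 vs larger child 73 at index 6, swap → [77, 43, 73, 39, 35, 59, 31, 18, 20, 26, 25, 48, 36]
extract-max #3 returns 77:
  remove root 77; move last element 36 to root → [36, 43, 73, 39, 35, 59, 31, 18, 20, 26, 25, 48]
  36 vs larger child 73 at index 2, swap → [73, 43, 36, 39, 35, 59, 31, 18, 20, 26, 25, 48]
  36 vs larger child 59 at index 5, swap → [73, 43, 59, 39, 35, 36, 31, 18, 20, 26, 25, 48]
  36 vs only child 48 at index 11, swap → [73, 43, 59, 39, 35, 48, 31, 18, 20, 26, 25, 36]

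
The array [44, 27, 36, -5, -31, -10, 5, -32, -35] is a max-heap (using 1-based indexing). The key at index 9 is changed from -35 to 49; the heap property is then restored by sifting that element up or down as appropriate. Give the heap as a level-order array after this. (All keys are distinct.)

set index 9 from -35 to 49 → [44, 27, 36, -5, -31, -10, 5, -32, 49]
49 > parent -5 at index 4, swap → [44, 27, 36, 49, -31, -10, 5, -32, -5]
49 > parent 27 at index 2, swap → [44, 49, 36, 27, -31, -10, 5, -32, -5]
49 > parent 44 at index 1, swap → [49, 44, 36, 27, -31, -10, 5, -32, -5]

[49, 44, 36, 27, -31, -10, 5, -32, -5]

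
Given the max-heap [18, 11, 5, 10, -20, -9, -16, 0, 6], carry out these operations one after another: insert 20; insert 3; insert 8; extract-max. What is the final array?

[18, 11, 8, 10, 3, 5, -16, 0, 6, -20, -9]

insert 20:
  append 20 at index 9 → [18, 11, 5, 10, -20, -9, -16, 0, 6, 20]
  20 > parent -20 at index 4, swap → [18, 11, 5, 10, 20, -9, -16, 0, 6, -20]
  20 > parent 11 at index 1, swap → [18, 20, 5, 10, 11, -9, -16, 0, 6, -20]
  20 > parent 18 at index 0, swap → [20, 18, 5, 10, 11, -9, -16, 0, 6, -20]
insert 3:
  append 3 at index 10 → [20, 18, 5, 10, 11, -9, -16, 0, 6, -20, 3] (no swap needed)
insert 8:
  append 8 at index 11 → [20, 18, 5, 10, 11, -9, -16, 0, 6, -20, 3, 8]
  8 > parent -9 at index 5, swap → [20, 18, 5, 10, 11, 8, -16, 0, 6, -20, 3, -9]
  8 > parent 5 at index 2, swap → [20, 18, 8, 10, 11, 5, -16, 0, 6, -20, 3, -9]
extract-max → returns 20:
  remove root 20; move last element -9 to root → [-9, 18, 8, 10, 11, 5, -16, 0, 6, -20, 3]
  -9 vs larger child 18 at index 1, swap → [18, -9, 8, 10, 11, 5, -16, 0, 6, -20, 3]
  -9 vs larger child 11 at index 4, swap → [18, 11, 8, 10, -9, 5, -16, 0, 6, -20, 3]
  -9 vs larger child 3 at index 10, swap → [18, 11, 8, 10, 3, 5, -16, 0, 6, -20, -9]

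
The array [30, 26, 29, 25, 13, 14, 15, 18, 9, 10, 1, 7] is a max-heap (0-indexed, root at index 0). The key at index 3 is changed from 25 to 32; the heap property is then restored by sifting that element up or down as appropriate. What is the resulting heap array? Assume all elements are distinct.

set index 3 from 25 to 32 → [30, 26, 29, 32, 13, 14, 15, 18, 9, 10, 1, 7]
32 > parent 26 at index 1, swap → [30, 32, 29, 26, 13, 14, 15, 18, 9, 10, 1, 7]
32 > parent 30 at index 0, swap → [32, 30, 29, 26, 13, 14, 15, 18, 9, 10, 1, 7]

[32, 30, 29, 26, 13, 14, 15, 18, 9, 10, 1, 7]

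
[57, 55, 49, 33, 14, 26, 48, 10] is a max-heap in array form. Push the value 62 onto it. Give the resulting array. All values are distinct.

[62, 57, 49, 55, 14, 26, 48, 10, 33]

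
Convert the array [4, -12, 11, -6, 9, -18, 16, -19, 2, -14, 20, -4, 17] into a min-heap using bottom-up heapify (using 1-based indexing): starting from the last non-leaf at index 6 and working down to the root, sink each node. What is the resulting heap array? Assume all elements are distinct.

[-19, -14, -18, -12, 4, -4, 16, -6, 2, 9, 20, 11, 17]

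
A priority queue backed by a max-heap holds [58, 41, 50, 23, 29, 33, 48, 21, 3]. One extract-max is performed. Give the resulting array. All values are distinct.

[50, 41, 48, 23, 29, 33, 3, 21]

remove root 58; move last element 3 to root → [3, 41, 50, 23, 29, 33, 48, 21]
3 vs larger child 50 at index 2, swap → [50, 41, 3, 23, 29, 33, 48, 21]
3 vs larger child 48 at index 6, swap → [50, 41, 48, 23, 29, 33, 3, 21]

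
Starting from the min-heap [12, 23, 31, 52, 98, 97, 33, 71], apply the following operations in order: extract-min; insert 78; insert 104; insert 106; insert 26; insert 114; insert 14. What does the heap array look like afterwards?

extract-min → returns 12:
  remove root 12; move last element 71 to root → [71, 23, 31, 52, 98, 97, 33]
  71 vs smaller child 23 at index 1, swap → [23, 71, 31, 52, 98, 97, 33]
  71 vs smaller child 52 at index 3, swap → [23, 52, 31, 71, 98, 97, 33]
insert 78:
  append 78 at index 7 → [23, 52, 31, 71, 98, 97, 33, 78] (no swap needed)
insert 104:
  append 104 at index 8 → [23, 52, 31, 71, 98, 97, 33, 78, 104] (no swap needed)
insert 106:
  append 106 at index 9 → [23, 52, 31, 71, 98, 97, 33, 78, 104, 106] (no swap needed)
insert 26:
  append 26 at index 10 → [23, 52, 31, 71, 98, 97, 33, 78, 104, 106, 26]
  26 < parent 98 at index 4, swap → [23, 52, 31, 71, 26, 97, 33, 78, 104, 106, 98]
  26 < parent 52 at index 1, swap → [23, 26, 31, 71, 52, 97, 33, 78, 104, 106, 98]
insert 114:
  append 114 at index 11 → [23, 26, 31, 71, 52, 97, 33, 78, 104, 106, 98, 114] (no swap needed)
insert 14:
  append 14 at index 12 → [23, 26, 31, 71, 52, 97, 33, 78, 104, 106, 98, 114, 14]
  14 < parent 97 at index 5, swap → [23, 26, 31, 71, 52, 14, 33, 78, 104, 106, 98, 114, 97]
  14 < parent 31 at index 2, swap → [23, 26, 14, 71, 52, 31, 33, 78, 104, 106, 98, 114, 97]
  14 < parent 23 at index 0, swap → [14, 26, 23, 71, 52, 31, 33, 78, 104, 106, 98, 114, 97]

[14, 26, 23, 71, 52, 31, 33, 78, 104, 106, 98, 114, 97]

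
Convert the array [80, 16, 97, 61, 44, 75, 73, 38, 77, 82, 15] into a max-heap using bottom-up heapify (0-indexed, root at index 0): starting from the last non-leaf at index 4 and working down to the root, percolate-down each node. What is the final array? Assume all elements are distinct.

[97, 82, 80, 77, 44, 75, 73, 38, 61, 16, 15]

sift down from index 4:
  44 vs larger child 82 at index 9, swap → [80, 16, 97, 61, 82, 75, 73, 38, 77, 44, 15]
sift down from index 3:
  61 vs larger child 77 at index 8, swap → [80, 16, 97, 77, 82, 75, 73, 38, 61, 44, 15]
sift down from index 2: already satisfies heap property
sift down from index 1:
  16 vs larger child 82 at index 4, swap → [80, 82, 97, 77, 16, 75, 73, 38, 61, 44, 15]
  16 vs larger child 44 at index 9, swap → [80, 82, 97, 77, 44, 75, 73, 38, 61, 16, 15]
sift down from index 0:
  80 vs larger child 97 at index 2, swap → [97, 82, 80, 77, 44, 75, 73, 38, 61, 16, 15]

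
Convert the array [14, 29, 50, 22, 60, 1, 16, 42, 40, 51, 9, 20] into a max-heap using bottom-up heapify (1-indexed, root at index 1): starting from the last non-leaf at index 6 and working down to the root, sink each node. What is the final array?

[60, 51, 50, 42, 29, 20, 16, 22, 40, 14, 9, 1]

sift down from index 6:
  1 vs only child 20 at index 12, swap → [14, 29, 50, 22, 60, 20, 16, 42, 40, 51, 9, 1]
sift down from index 5: already satisfies heap property
sift down from index 4:
  22 vs larger child 42 at index 8, swap → [14, 29, 50, 42, 60, 20, 16, 22, 40, 51, 9, 1]
sift down from index 3: already satisfies heap property
sift down from index 2:
  29 vs larger child 60 at index 5, swap → [14, 60, 50, 42, 29, 20, 16, 22, 40, 51, 9, 1]
  29 vs larger child 51 at index 10, swap → [14, 60, 50, 42, 51, 20, 16, 22, 40, 29, 9, 1]
sift down from index 1:
  14 vs larger child 60 at index 2, swap → [60, 14, 50, 42, 51, 20, 16, 22, 40, 29, 9, 1]
  14 vs larger child 51 at index 5, swap → [60, 51, 50, 42, 14, 20, 16, 22, 40, 29, 9, 1]
  14 vs larger child 29 at index 10, swap → [60, 51, 50, 42, 29, 20, 16, 22, 40, 14, 9, 1]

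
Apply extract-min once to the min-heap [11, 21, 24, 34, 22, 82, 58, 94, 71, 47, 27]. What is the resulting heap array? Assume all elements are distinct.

remove root 11; move last element 27 to root → [27, 21, 24, 34, 22, 82, 58, 94, 71, 47]
27 vs smaller child 21 at index 1, swap → [21, 27, 24, 34, 22, 82, 58, 94, 71, 47]
27 vs smaller child 22 at index 4, swap → [21, 22, 24, 34, 27, 82, 58, 94, 71, 47]

[21, 22, 24, 34, 27, 82, 58, 94, 71, 47]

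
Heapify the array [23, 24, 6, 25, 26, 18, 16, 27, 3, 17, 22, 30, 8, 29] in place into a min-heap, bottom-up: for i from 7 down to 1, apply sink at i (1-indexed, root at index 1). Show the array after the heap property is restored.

sift down from index 7: already satisfies heap property
sift down from index 6:
  18 vs smaller child 8 at index 13, swap → [23, 24, 6, 25, 26, 8, 16, 27, 3, 17, 22, 30, 18, 29]
sift down from index 5:
  26 vs smaller child 17 at index 10, swap → [23, 24, 6, 25, 17, 8, 16, 27, 3, 26, 22, 30, 18, 29]
sift down from index 4:
  25 vs smaller child 3 at index 9, swap → [23, 24, 6, 3, 17, 8, 16, 27, 25, 26, 22, 30, 18, 29]
sift down from index 3: already satisfies heap property
sift down from index 2:
  24 vs smaller child 3 at index 4, swap → [23, 3, 6, 24, 17, 8, 16, 27, 25, 26, 22, 30, 18, 29]
sift down from index 1:
  23 vs smaller child 3 at index 2, swap → [3, 23, 6, 24, 17, 8, 16, 27, 25, 26, 22, 30, 18, 29]
  23 vs smaller child 17 at index 5, swap → [3, 17, 6, 24, 23, 8, 16, 27, 25, 26, 22, 30, 18, 29]
  23 vs smaller child 22 at index 11, swap → [3, 17, 6, 24, 22, 8, 16, 27, 25, 26, 23, 30, 18, 29]

[3, 17, 6, 24, 22, 8, 16, 27, 25, 26, 23, 30, 18, 29]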